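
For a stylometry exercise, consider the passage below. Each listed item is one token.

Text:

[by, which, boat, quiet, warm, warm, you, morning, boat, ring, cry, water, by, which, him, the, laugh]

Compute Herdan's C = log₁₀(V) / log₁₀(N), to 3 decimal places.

N = 17, V = 13.
log₁₀(V) = 1.113943, log₁₀(N) = 1.230449
C = 1.113943 / 1.230449 = 0.905

0.905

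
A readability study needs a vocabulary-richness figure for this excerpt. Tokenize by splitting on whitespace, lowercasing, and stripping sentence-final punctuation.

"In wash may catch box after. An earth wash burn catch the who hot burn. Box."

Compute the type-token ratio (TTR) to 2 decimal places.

N = 16 tokens, V = 12 types.
TTR = V / N = 12 / 16 = 0.75

0.75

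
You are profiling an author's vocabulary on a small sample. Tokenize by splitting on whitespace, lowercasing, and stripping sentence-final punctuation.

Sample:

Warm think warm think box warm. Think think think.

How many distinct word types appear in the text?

3

Distinct types: {box, think, warm}
V = 3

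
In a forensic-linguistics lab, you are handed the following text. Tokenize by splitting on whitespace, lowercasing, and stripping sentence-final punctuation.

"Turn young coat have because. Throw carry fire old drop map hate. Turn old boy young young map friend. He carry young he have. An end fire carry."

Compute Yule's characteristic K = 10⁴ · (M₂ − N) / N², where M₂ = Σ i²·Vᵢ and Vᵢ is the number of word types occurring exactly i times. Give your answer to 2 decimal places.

Frequencies: young:4, carry:3, turn:2, have:2, fire:2, old:2, map:2, he:2, coat:1, because:1, throw:1, drop:1, hate:1, boy:1, friend:1, an:1, end:1
N = 28. Frequency spectrum: V_1=9, V_2=6, V_3=1, V_4=1
M₂ = 1²·9 + 2²·6 + 3²·1 + 4²·1 = 58
K = 10000 × (58 − 28) / 28² = 382.65

382.65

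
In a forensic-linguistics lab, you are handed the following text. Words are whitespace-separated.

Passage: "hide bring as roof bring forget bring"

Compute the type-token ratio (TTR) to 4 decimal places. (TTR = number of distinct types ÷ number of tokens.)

0.7143

N = 7 tokens, V = 5 types.
TTR = V / N = 5 / 7 = 0.7143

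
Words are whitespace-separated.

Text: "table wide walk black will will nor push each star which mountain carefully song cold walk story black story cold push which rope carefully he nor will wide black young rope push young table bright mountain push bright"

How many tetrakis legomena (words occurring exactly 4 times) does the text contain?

Frequencies: push:4, black:3, will:3, table:2, wide:2, walk:2, nor:2, which:2, mountain:2, carefully:2, cold:2, story:2, rope:2, young:2, bright:2, each:1, star:1, song:1, he:1
Words with frequency 4: push

1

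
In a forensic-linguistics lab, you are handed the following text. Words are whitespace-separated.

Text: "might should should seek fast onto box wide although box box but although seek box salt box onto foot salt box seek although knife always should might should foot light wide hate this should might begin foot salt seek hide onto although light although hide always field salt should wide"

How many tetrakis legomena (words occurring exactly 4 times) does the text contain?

Frequencies: should:6, box:6, although:5, seek:4, salt:4, might:3, onto:3, wide:3, foot:3, always:2, light:2, hide:2, fast:1, but:1, knife:1, hate:1, this:1, begin:1, field:1
Words with frequency 4: salt, seek

2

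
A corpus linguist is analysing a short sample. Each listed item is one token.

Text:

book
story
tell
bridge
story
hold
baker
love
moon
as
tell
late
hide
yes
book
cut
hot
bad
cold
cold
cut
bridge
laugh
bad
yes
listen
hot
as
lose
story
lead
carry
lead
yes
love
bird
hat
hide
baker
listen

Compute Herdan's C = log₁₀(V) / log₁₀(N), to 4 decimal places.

N = 40, V = 23.
log₁₀(V) = 1.361728, log₁₀(N) = 1.602060
C = 1.361728 / 1.602060 = 0.8500

0.8500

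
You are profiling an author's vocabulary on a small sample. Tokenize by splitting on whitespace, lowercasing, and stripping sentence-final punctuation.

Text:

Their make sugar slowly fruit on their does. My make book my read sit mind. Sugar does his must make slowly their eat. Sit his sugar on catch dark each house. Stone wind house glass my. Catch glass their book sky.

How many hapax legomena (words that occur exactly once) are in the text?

10

Frequencies: their:4, make:3, sugar:3, my:3, slowly:2, on:2, does:2, book:2, sit:2, his:2, catch:2, house:2, glass:2, fruit:1, read:1, mind:1, must:1, eat:1, dark:1, each:1, … (3 more, each freq 1)
Hapax (freq=1): dark, each, eat, fruit, mind, must, read, sky, stone, wind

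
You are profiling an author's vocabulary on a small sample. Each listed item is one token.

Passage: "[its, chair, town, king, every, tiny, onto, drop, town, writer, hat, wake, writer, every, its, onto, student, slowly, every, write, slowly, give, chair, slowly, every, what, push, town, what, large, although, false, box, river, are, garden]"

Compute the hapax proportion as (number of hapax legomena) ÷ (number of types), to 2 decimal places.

0.67

Frequencies: every:4, town:3, slowly:3, its:2, chair:2, onto:2, writer:2, what:2, king:1, tiny:1, drop:1, hat:1, wake:1, student:1, write:1, give:1, push:1, large:1, although:1, false:1, … (4 more, each freq 1)
Hapax count = 16; type count = 24.
Ratio = 16 / 24 = 0.67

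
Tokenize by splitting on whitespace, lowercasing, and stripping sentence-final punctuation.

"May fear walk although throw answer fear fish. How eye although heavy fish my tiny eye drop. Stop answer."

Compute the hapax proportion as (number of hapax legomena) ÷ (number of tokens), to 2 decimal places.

Frequencies: fear:2, although:2, answer:2, fish:2, eye:2, may:1, walk:1, throw:1, how:1, heavy:1, my:1, tiny:1, drop:1, stop:1
Hapax count = 9; token count = 19.
Ratio = 9 / 19 = 0.47

0.47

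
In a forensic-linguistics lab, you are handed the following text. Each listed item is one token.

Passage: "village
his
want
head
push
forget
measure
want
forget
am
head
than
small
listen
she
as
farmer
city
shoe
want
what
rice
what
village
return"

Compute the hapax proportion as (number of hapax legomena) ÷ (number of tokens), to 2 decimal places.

0.56

Frequencies: want:3, village:2, head:2, forget:2, what:2, his:1, push:1, measure:1, am:1, than:1, small:1, listen:1, she:1, as:1, farmer:1, city:1, shoe:1, rice:1, return:1
Hapax count = 14; token count = 25.
Ratio = 14 / 25 = 0.56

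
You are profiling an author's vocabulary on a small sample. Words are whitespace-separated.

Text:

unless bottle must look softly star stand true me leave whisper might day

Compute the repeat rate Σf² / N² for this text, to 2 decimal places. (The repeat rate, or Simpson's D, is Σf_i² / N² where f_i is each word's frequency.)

0.08

Frequencies: unless:1, bottle:1, must:1, look:1, softly:1, star:1, stand:1, true:1, me:1, leave:1, whisper:1, might:1, day:1
Σf² = 13; N² = 169
Repeat rate = 13 / 169 = 0.08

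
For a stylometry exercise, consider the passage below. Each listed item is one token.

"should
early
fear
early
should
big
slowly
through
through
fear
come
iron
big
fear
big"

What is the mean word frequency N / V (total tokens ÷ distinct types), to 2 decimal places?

1.88

N = 15 tokens, V = 8 types.
Mean frequency = N / V = 15 / 8 = 1.88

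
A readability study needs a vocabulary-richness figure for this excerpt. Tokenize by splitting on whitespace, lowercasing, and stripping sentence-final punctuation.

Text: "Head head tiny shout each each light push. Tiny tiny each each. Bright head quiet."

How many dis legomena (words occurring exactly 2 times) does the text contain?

Frequencies: each:4, head:3, tiny:3, shout:1, light:1, push:1, bright:1, quiet:1
Words with frequency 2: (none)

0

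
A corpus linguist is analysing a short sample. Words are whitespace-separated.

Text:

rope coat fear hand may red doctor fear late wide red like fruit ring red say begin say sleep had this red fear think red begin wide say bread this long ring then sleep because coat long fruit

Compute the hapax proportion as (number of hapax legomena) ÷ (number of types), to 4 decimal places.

0.5000

Frequencies: red:5, fear:3, say:3, coat:2, wide:2, fruit:2, ring:2, begin:2, sleep:2, this:2, long:2, rope:1, hand:1, may:1, doctor:1, late:1, like:1, had:1, think:1, bread:1, … (2 more, each freq 1)
Hapax count = 11; type count = 22.
Ratio = 11 / 22 = 0.5000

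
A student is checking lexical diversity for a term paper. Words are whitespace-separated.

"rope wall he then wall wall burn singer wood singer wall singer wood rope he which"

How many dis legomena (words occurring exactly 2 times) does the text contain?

3

Frequencies: wall:4, singer:3, rope:2, he:2, wood:2, then:1, burn:1, which:1
Words with frequency 2: he, rope, wood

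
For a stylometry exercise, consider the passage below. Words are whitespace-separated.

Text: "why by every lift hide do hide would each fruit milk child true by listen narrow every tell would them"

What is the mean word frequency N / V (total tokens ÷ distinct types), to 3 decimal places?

1.250

N = 20 tokens, V = 16 types.
Mean frequency = N / V = 20 / 16 = 1.250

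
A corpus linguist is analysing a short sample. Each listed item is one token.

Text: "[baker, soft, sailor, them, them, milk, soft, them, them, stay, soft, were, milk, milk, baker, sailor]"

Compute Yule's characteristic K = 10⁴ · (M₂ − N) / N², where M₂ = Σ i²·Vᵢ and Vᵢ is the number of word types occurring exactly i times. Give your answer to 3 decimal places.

1093.750

Frequencies: them:4, soft:3, milk:3, baker:2, sailor:2, stay:1, were:1
N = 16. Frequency spectrum: V_1=2, V_2=2, V_3=2, V_4=1
M₂ = 1²·2 + 2²·2 + 3²·2 + 4²·1 = 44
K = 10000 × (44 − 16) / 16² = 1093.750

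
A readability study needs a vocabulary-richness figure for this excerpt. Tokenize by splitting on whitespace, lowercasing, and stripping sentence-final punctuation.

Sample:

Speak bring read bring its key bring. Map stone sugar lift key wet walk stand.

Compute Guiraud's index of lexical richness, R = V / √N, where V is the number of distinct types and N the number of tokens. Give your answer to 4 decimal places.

3.0984

N = 15, V = 12.
√N = 3.872983
R = 12 / 3.872983 = 3.0984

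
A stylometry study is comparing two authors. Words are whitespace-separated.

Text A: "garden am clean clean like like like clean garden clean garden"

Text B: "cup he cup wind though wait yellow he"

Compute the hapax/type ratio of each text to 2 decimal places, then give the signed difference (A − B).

A: hapax=1, V=4, ratio=0.25
B: hapax=4, V=6, ratio=0.67
Difference = 0.25 − 0.67 = -0.42

-0.42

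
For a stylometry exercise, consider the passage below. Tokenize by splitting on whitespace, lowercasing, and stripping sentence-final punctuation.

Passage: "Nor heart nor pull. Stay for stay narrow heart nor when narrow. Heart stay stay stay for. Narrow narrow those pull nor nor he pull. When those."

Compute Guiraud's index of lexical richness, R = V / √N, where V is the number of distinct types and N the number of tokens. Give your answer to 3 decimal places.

1.732

N = 27, V = 9.
√N = 5.196152
R = 9 / 5.196152 = 1.732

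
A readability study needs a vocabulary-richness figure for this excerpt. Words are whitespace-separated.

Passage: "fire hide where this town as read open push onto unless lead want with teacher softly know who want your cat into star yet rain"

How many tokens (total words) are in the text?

25

Tokens: fire, hide, where, this, town, as, read, open, push, onto, unless, lead, want, with, teacher, softly, know, who, want, your, cat, into, star, yet, rain
N = 25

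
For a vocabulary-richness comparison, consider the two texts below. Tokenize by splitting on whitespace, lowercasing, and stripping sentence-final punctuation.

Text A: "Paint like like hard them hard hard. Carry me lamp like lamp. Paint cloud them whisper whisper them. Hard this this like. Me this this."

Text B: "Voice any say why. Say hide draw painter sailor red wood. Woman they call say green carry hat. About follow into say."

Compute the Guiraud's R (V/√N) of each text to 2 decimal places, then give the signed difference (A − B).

-2.05

A: V=10, N=25, R=2.00
B: V=19, N=22, R=4.05
Difference = 2.00 − 4.05 = -2.05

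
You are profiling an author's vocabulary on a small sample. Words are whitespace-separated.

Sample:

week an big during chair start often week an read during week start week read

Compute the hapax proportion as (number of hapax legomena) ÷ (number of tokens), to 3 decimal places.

Frequencies: week:4, an:2, during:2, start:2, read:2, big:1, chair:1, often:1
Hapax count = 3; token count = 15.
Ratio = 3 / 15 = 0.200

0.200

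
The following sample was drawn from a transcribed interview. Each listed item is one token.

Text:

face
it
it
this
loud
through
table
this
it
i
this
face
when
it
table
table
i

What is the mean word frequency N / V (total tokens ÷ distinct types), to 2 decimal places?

2.13

N = 17 tokens, V = 8 types.
Mean frequency = N / V = 17 / 8 = 2.13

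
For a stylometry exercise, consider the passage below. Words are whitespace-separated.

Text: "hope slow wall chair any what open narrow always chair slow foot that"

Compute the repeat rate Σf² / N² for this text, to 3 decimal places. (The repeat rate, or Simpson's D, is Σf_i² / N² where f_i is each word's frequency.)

0.101

Frequencies: slow:2, chair:2, hope:1, wall:1, any:1, what:1, open:1, narrow:1, always:1, foot:1, that:1
Σf² = 17; N² = 169
Repeat rate = 17 / 169 = 0.101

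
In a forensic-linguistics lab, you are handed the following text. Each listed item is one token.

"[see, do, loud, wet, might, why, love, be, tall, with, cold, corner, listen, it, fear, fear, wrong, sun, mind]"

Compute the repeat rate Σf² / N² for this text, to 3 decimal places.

Frequencies: fear:2, see:1, do:1, loud:1, wet:1, might:1, why:1, love:1, be:1, tall:1, with:1, cold:1, corner:1, listen:1, it:1, wrong:1, sun:1, mind:1
Σf² = 21; N² = 361
Repeat rate = 21 / 361 = 0.058

0.058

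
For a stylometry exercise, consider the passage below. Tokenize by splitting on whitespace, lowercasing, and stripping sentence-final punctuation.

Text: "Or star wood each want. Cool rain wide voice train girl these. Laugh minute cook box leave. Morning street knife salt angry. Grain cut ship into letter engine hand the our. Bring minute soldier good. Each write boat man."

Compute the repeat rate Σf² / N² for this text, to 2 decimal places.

Frequencies: each:2, minute:2, or:1, star:1, wood:1, want:1, cool:1, rain:1, wide:1, voice:1, train:1, girl:1, these:1, laugh:1, cook:1, box:1, leave:1, morning:1, street:1, knife:1, … (17 more, each freq 1)
Σf² = 43; N² = 1521
Repeat rate = 43 / 1521 = 0.03

0.03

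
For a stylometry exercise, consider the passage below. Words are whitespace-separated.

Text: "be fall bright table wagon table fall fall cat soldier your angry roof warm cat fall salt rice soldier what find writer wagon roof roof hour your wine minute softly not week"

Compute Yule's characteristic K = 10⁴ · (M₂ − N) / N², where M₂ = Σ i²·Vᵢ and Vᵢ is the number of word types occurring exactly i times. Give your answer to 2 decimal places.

273.44

Frequencies: fall:4, roof:3, table:2, wagon:2, cat:2, soldier:2, your:2, be:1, bright:1, angry:1, warm:1, salt:1, rice:1, what:1, find:1, writer:1, hour:1, wine:1, minute:1, softly:1, … (2 more, each freq 1)
N = 32. Frequency spectrum: V_1=15, V_2=5, V_3=1, V_4=1
M₂ = 1²·15 + 2²·5 + 3²·1 + 4²·1 = 60
K = 10000 × (60 − 32) / 32² = 273.44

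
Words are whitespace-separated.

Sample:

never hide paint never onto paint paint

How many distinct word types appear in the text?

4

Distinct types: {hide, never, onto, paint}
V = 4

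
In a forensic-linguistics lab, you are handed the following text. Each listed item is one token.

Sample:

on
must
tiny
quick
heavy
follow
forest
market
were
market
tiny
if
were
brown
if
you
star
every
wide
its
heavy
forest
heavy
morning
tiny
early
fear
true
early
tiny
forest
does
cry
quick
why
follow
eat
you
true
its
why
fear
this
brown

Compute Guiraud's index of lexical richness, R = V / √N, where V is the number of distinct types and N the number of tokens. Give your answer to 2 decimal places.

3.77

N = 44, V = 25.
√N = 6.633250
R = 25 / 6.633250 = 3.77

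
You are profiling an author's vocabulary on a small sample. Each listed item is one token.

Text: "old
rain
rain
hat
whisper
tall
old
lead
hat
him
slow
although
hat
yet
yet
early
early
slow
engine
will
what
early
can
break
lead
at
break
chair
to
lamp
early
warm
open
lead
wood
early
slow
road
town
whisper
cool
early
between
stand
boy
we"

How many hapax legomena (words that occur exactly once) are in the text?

21

Frequencies: early:6, hat:3, lead:3, slow:3, old:2, rain:2, whisper:2, yet:2, break:2, tall:1, him:1, although:1, engine:1, will:1, what:1, can:1, at:1, chair:1, to:1, lamp:1, … (10 more, each freq 1)
Hapax (freq=1): although, at, between, boy, can, chair, cool, engine, him, lamp, open, road, stand, tall, to, town, warm, we, what, will, wood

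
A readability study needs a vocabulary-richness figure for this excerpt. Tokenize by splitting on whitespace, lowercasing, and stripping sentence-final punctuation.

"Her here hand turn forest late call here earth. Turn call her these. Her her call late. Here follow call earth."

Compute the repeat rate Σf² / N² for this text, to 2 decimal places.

Frequencies: her:4, call:4, here:3, turn:2, late:2, earth:2, hand:1, forest:1, these:1, follow:1
Σf² = 57; N² = 441
Repeat rate = 57 / 441 = 0.13

0.13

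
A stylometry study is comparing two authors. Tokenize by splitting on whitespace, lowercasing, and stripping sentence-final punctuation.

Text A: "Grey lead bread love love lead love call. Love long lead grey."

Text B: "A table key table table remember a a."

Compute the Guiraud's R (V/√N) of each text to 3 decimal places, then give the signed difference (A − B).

A: V=6, N=12, R=1.732
B: V=4, N=8, R=1.414
Difference = 1.732 − 1.414 = 0.318

0.318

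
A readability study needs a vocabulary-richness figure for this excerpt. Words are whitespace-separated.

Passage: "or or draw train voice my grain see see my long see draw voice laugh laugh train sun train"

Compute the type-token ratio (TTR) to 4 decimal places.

N = 19 tokens, V = 10 types.
TTR = V / N = 10 / 19 = 0.5263

0.5263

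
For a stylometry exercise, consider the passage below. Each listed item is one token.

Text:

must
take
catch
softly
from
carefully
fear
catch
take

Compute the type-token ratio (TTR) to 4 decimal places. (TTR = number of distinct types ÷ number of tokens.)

N = 9 tokens, V = 7 types.
TTR = V / N = 7 / 9 = 0.7778

0.7778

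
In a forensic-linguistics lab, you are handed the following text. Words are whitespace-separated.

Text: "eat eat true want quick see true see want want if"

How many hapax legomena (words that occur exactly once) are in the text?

Frequencies: want:3, eat:2, true:2, see:2, quick:1, if:1
Hapax (freq=1): if, quick

2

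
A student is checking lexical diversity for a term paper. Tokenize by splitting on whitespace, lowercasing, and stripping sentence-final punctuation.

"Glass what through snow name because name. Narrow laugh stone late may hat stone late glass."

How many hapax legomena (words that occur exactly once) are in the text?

8

Frequencies: glass:2, name:2, stone:2, late:2, what:1, through:1, snow:1, because:1, narrow:1, laugh:1, may:1, hat:1
Hapax (freq=1): because, hat, laugh, may, narrow, snow, through, what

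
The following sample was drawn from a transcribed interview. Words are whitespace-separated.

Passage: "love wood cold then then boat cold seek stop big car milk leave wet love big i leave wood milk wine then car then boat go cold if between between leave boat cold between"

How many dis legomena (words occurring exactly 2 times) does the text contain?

5

Frequencies: cold:4, then:4, boat:3, leave:3, between:3, love:2, wood:2, big:2, car:2, milk:2, seek:1, stop:1, wet:1, i:1, wine:1, go:1, if:1
Words with frequency 2: big, car, love, milk, wood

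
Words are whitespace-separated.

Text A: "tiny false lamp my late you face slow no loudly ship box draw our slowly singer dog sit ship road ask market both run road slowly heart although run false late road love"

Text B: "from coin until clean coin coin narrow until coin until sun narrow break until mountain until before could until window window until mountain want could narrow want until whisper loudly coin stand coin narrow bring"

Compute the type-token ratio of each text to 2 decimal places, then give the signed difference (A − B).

0.33

TTR(A) = 26/33 = 0.79
TTR(B) = 16/35 = 0.46
Difference = 0.79 − 0.46 = 0.33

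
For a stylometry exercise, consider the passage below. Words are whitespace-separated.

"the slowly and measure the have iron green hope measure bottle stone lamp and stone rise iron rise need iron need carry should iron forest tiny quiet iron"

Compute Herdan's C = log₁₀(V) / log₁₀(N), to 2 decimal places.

N = 28, V = 18.
log₁₀(V) = 1.255273, log₁₀(N) = 1.447158
C = 1.255273 / 1.447158 = 0.87

0.87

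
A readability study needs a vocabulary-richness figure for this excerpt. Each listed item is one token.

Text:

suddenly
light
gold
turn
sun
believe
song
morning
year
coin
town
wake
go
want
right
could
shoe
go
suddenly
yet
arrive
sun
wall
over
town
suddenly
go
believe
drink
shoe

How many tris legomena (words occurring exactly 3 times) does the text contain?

Frequencies: suddenly:3, go:3, sun:2, believe:2, town:2, shoe:2, light:1, gold:1, turn:1, song:1, morning:1, year:1, coin:1, wake:1, want:1, right:1, could:1, yet:1, arrive:1, wall:1, … (2 more, each freq 1)
Words with frequency 3: go, suddenly

2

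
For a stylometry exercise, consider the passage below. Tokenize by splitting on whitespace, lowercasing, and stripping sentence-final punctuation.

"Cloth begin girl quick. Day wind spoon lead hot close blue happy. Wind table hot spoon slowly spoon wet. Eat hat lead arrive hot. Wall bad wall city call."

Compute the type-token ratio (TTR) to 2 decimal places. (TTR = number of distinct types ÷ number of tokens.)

0.76

N = 29 tokens, V = 22 types.
TTR = V / N = 22 / 29 = 0.76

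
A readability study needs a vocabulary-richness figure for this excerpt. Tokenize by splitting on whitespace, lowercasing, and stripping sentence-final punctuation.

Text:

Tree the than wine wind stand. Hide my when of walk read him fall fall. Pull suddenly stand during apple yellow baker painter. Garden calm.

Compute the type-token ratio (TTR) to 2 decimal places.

0.92

N = 25 tokens, V = 23 types.
TTR = V / N = 23 / 25 = 0.92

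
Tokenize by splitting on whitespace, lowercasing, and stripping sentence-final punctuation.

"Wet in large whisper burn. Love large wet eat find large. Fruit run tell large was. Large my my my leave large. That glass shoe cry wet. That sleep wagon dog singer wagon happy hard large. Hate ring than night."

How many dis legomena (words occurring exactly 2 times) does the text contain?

Frequencies: large:7, wet:3, my:3, that:2, wagon:2, in:1, whisper:1, burn:1, love:1, eat:1, find:1, fruit:1, run:1, tell:1, was:1, leave:1, glass:1, shoe:1, cry:1, sleep:1, … (8 more, each freq 1)
Words with frequency 2: that, wagon

2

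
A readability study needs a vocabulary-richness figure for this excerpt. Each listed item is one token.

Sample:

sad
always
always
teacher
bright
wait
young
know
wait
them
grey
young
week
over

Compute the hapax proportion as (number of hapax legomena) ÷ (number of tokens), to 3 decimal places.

0.571

Frequencies: always:2, wait:2, young:2, sad:1, teacher:1, bright:1, know:1, them:1, grey:1, week:1, over:1
Hapax count = 8; token count = 14.
Ratio = 8 / 14 = 0.571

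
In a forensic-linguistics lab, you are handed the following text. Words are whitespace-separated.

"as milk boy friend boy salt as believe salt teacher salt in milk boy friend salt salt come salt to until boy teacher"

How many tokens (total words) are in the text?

Tokens: as, milk, boy, friend, boy, salt, as, believe, salt, teacher, salt, in, milk, boy, friend, salt, salt, come, salt, to, until, boy, teacher
N = 23

23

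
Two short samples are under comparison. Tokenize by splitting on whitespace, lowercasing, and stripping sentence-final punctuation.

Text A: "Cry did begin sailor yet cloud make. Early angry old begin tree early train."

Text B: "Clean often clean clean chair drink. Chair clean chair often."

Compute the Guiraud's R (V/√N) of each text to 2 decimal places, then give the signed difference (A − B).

1.95

A: V=12, N=14, R=3.21
B: V=4, N=10, R=1.26
Difference = 3.21 − 1.26 = 1.95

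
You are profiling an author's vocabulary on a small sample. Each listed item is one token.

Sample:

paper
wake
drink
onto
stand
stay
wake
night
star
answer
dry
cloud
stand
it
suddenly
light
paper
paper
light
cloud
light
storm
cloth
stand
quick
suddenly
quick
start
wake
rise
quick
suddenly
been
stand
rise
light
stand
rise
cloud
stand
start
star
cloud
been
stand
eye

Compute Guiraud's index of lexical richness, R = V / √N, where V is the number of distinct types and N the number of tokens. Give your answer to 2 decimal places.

N = 46, V = 21.
√N = 6.782330
R = 21 / 6.782330 = 3.10

3.10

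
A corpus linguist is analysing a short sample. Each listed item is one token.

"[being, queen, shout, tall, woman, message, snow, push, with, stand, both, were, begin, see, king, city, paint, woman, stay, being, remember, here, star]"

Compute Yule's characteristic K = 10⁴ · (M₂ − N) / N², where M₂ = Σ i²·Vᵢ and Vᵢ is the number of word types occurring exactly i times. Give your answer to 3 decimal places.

75.614

Frequencies: being:2, woman:2, queen:1, shout:1, tall:1, message:1, snow:1, push:1, with:1, stand:1, both:1, were:1, begin:1, see:1, king:1, city:1, paint:1, stay:1, remember:1, here:1, … (1 more, each freq 1)
N = 23. Frequency spectrum: V_1=19, V_2=2
M₂ = 1²·19 + 2²·2 = 27
K = 10000 × (27 − 23) / 23² = 75.614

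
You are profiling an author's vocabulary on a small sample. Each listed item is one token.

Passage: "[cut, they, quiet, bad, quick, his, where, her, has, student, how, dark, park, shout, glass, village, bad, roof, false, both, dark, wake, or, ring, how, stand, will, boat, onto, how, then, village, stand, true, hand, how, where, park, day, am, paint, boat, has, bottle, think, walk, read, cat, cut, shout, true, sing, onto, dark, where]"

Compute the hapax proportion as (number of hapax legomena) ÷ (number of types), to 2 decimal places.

0.66

Frequencies: how:4, where:3, dark:3, cut:2, bad:2, has:2, park:2, shout:2, village:2, stand:2, boat:2, onto:2, true:2, they:1, quiet:1, quick:1, his:1, her:1, student:1, glass:1, … (18 more, each freq 1)
Hapax count = 25; type count = 38.
Ratio = 25 / 38 = 0.66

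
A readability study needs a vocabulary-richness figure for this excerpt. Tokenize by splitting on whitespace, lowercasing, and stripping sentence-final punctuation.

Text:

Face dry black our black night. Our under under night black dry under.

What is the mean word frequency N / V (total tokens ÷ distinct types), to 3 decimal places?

N = 13 tokens, V = 6 types.
Mean frequency = N / V = 13 / 6 = 2.167

2.167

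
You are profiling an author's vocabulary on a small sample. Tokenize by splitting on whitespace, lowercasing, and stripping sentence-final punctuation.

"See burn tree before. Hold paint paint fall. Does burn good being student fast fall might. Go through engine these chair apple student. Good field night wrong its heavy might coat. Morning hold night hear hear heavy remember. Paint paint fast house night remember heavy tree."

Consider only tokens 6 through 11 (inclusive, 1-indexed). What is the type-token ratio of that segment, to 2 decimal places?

0.83

Segment tokens 6–11: paint, paint, fall, does, burn, good
Segment N = 6, segment V = 5.
TTR = 5 / 6 = 0.83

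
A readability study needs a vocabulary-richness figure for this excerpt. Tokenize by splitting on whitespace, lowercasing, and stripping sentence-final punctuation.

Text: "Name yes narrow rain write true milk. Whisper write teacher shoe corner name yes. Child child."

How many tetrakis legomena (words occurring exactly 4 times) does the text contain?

0

Frequencies: name:2, yes:2, write:2, child:2, narrow:1, rain:1, true:1, milk:1, whisper:1, teacher:1, shoe:1, corner:1
Words with frequency 4: (none)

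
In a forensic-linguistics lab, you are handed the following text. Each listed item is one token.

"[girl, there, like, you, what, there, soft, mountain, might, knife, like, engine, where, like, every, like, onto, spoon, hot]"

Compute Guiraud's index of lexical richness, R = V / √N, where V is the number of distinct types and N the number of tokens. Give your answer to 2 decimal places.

3.44

N = 19, V = 15.
√N = 4.358899
R = 15 / 4.358899 = 3.44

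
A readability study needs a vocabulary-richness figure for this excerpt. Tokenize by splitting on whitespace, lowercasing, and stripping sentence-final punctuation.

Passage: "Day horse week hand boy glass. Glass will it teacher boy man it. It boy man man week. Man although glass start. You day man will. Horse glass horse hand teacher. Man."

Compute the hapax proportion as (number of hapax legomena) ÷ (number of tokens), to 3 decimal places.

0.094

Frequencies: man:6, glass:4, horse:3, boy:3, it:3, day:2, week:2, hand:2, will:2, teacher:2, although:1, start:1, you:1
Hapax count = 3; token count = 32.
Ratio = 3 / 32 = 0.094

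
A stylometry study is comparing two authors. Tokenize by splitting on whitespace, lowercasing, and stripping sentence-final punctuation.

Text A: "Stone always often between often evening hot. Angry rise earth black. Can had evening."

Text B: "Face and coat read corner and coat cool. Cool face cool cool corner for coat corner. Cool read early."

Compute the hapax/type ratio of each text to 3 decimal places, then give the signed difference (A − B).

A: hapax=10, V=12, ratio=0.833
B: hapax=2, V=8, ratio=0.250
Difference = 0.833 − 0.250 = 0.583

0.583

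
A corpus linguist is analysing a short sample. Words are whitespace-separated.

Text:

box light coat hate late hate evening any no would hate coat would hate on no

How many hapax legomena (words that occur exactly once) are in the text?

Frequencies: hate:4, coat:2, no:2, would:2, box:1, light:1, late:1, evening:1, any:1, on:1
Hapax (freq=1): any, box, evening, late, light, on

6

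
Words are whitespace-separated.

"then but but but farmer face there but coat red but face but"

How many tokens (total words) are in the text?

13

Tokens: then, but, but, but, farmer, face, there, but, coat, red, but, face, but
N = 13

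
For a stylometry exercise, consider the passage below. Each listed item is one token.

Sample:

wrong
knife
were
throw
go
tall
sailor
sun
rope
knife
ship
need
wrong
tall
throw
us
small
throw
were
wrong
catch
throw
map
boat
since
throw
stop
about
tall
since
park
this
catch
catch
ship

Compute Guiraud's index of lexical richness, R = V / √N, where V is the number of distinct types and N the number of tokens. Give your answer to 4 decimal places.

3.5496

N = 35, V = 21.
√N = 5.916080
R = 21 / 5.916080 = 3.5496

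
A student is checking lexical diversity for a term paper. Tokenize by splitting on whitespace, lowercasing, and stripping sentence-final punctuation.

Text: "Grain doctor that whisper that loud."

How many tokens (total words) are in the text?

Tokens: grain, doctor, that, whisper, that, loud
N = 6

6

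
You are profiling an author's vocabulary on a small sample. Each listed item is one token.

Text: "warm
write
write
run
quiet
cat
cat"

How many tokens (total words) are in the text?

Tokens: warm, write, write, run, quiet, cat, cat
N = 7

7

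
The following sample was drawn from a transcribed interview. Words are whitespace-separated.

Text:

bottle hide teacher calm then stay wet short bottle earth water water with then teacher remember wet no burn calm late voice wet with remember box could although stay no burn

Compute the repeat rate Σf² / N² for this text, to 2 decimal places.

Frequencies: wet:3, bottle:2, teacher:2, calm:2, then:2, stay:2, water:2, with:2, remember:2, no:2, burn:2, hide:1, short:1, earth:1, late:1, voice:1, box:1, could:1, although:1
Σf² = 57; N² = 961
Repeat rate = 57 / 961 = 0.06

0.06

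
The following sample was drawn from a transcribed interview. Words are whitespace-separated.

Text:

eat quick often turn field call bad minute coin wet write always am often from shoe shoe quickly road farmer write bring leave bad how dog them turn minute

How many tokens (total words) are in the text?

Tokens: eat, quick, often, turn, field, call, bad, minute, coin, wet, write, always, am, often, from, shoe, shoe, quickly, road, farmer, write, bring, leave, bad, how, dog, them, turn, minute
N = 29

29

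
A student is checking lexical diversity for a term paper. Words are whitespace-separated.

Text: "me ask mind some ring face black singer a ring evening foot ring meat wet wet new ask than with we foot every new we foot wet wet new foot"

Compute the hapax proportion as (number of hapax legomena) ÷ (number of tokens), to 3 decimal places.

0.400

Frequencies: foot:4, wet:4, ring:3, new:3, ask:2, we:2, me:1, mind:1, some:1, face:1, black:1, singer:1, a:1, evening:1, meat:1, than:1, with:1, every:1
Hapax count = 12; token count = 30.
Ratio = 12 / 30 = 0.400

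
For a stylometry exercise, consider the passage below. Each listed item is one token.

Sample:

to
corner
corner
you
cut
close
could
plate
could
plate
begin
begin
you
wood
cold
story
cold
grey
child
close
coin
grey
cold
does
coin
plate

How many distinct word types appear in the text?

15

Distinct types: {begin, child, close, coin, cold, corner, could, cut, does, grey, plate, story, to, wood, you}
V = 15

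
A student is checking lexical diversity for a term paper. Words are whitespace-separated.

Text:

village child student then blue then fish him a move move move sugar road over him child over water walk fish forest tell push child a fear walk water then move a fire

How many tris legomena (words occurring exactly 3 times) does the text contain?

3

Frequencies: move:4, child:3, then:3, a:3, fish:2, him:2, over:2, water:2, walk:2, village:1, student:1, blue:1, sugar:1, road:1, forest:1, tell:1, push:1, fear:1, fire:1
Words with frequency 3: a, child, then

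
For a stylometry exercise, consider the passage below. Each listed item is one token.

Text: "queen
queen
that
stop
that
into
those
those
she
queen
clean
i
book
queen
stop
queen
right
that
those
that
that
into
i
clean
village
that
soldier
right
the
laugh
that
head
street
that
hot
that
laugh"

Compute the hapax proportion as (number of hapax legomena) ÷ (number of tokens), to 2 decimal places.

Frequencies: that:9, queen:5, those:3, stop:2, into:2, clean:2, i:2, right:2, laugh:2, she:1, book:1, village:1, soldier:1, the:1, head:1, street:1, hot:1
Hapax count = 8; token count = 37.
Ratio = 8 / 37 = 0.22

0.22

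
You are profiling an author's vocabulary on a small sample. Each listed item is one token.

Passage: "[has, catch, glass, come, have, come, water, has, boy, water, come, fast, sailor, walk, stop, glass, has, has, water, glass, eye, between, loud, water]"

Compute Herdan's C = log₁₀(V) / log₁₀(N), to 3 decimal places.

0.830

N = 24, V = 14.
log₁₀(V) = 1.146128, log₁₀(N) = 1.380211
C = 1.146128 / 1.380211 = 0.830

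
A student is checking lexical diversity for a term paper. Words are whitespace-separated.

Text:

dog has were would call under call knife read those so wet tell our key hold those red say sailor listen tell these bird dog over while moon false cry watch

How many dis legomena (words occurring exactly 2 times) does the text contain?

Frequencies: dog:2, call:2, those:2, tell:2, has:1, were:1, would:1, under:1, knife:1, read:1, so:1, wet:1, our:1, key:1, hold:1, red:1, say:1, sailor:1, listen:1, these:1, … (7 more, each freq 1)
Words with frequency 2: call, dog, tell, those

4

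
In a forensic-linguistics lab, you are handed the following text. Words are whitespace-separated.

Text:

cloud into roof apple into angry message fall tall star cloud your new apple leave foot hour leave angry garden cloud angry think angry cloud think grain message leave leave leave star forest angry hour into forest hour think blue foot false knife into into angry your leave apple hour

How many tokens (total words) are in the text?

50

Tokens: cloud, into, roof, apple, into, angry, message, fall, tall, star, cloud, your, new, apple, leave, foot, hour, leave, angry, garden, cloud, angry, think, angry, cloud, think, grain, message, leave, leave, leave, star, forest, angry, hour, into, forest, hour, think, blue, foot, false, knife, into, into, angry, your, leave, apple, hour
N = 50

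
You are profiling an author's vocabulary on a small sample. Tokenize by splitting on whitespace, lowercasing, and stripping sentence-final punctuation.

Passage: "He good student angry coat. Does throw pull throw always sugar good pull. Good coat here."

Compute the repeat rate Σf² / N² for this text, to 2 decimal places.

Frequencies: good:3, coat:2, throw:2, pull:2, he:1, student:1, angry:1, does:1, always:1, sugar:1, here:1
Σf² = 28; N² = 256
Repeat rate = 28 / 256 = 0.11

0.11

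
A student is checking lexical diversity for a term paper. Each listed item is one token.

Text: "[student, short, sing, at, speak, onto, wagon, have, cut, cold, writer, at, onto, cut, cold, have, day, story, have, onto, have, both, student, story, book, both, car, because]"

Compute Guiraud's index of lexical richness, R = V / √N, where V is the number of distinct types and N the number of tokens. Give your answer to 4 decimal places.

3.2127

N = 28, V = 17.
√N = 5.291503
R = 17 / 5.291503 = 3.2127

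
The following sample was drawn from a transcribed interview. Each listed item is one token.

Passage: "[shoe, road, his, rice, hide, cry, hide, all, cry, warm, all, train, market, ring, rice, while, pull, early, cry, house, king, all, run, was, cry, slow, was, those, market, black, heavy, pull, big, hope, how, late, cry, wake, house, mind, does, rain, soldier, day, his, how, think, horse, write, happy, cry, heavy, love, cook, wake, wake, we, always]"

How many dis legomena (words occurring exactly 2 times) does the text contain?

9

Frequencies: cry:6, all:3, wake:3, his:2, rice:2, hide:2, market:2, pull:2, house:2, was:2, heavy:2, how:2, shoe:1, road:1, warm:1, train:1, ring:1, while:1, early:1, king:1, … (20 more, each freq 1)
Words with frequency 2: heavy, hide, his, house, how, market, pull, rice, was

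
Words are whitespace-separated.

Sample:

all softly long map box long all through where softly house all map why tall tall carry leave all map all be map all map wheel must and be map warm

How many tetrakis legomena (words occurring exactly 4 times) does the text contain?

Frequencies: all:6, map:6, softly:2, long:2, tall:2, be:2, box:1, through:1, where:1, house:1, why:1, carry:1, leave:1, wheel:1, must:1, and:1, warm:1
Words with frequency 4: (none)

0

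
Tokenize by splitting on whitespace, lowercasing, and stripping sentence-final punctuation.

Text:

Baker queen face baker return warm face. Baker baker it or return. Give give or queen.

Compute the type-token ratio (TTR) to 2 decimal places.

N = 16 tokens, V = 8 types.
TTR = V / N = 8 / 16 = 0.50

0.50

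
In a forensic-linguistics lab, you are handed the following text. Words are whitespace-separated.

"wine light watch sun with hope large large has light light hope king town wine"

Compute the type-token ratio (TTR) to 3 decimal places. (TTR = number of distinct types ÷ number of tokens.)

N = 15 tokens, V = 10 types.
TTR = V / N = 10 / 15 = 0.667

0.667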